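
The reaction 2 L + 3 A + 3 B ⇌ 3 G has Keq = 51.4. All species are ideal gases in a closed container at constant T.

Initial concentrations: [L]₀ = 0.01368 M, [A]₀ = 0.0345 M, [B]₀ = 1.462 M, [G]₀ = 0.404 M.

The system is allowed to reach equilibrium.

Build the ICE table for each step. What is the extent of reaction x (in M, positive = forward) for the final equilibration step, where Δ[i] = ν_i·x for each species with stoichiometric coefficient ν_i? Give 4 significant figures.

x = -0.04949 M

Q₀ = 2.7458e+06 vs Keq = 51.4 ⇒ Q>K, reverse
Step 1:
                   L          A          B          G
  I          0.01368     0.0345      1.462      0.404
  C          0.09897     0.1485     0.1485    -0.1485
  E           0.1127      0.183       1.61     0.2555
  solve Keq expr → x = -0.04949; check Q = 51.4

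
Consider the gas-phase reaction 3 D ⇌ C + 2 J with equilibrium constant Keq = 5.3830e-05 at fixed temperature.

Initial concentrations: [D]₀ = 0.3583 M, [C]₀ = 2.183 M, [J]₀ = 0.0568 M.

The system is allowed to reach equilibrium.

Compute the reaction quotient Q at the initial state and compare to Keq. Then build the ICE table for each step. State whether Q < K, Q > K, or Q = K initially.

Q₀ = 0.1531 vs Keq = 5.3830e-05 ⇒ Q>K, reverse
Step 1:
                    D           C           J
  init         0.3583       2.183      0.0568
  Δ             0.083    -0.02767    -0.05533
  eq           0.4413       2.155    0.001465
  solve Keq expr → x = -0.02767; check Q = 5.3830e-05

Q₀ = 0.1531; Q > K (proceeds reverse)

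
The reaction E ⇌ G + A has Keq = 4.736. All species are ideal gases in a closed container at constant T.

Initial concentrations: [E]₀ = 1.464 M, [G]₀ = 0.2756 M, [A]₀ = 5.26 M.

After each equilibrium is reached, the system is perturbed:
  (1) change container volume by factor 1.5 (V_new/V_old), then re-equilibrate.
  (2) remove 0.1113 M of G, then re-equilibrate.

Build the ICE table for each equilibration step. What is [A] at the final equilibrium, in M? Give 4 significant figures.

[A]_eq = 4.002 M

Q₀ = 0.9902 vs Keq = 4.736 ⇒ Q<K, forward
Step 1:
                   E          G          A
  init         1.464     0.2756       5.26
  Δ          -0.5087     0.5087     0.5087
  eq          0.9553     0.7843      5.769
  solve Keq expr → x = 0.5087; check Q = 4.736
Then change container volume by factor 1.5 (V_new/V_old).
Step 2:
                   E          G          A
  init        0.6369     0.5229      3.846
  Δ          -0.1091     0.1091     0.1091
  eq          0.5278      0.632      3.955
  solve Keq expr → x = 0.1091; check Q = 4.736
Then remove 0.1113 M of G.
Step 3:
                   E          G          A
  init        0.5278     0.5207      3.955
  Δ         -0.04754    0.04754    0.04754
  eq          0.4802     0.5682      4.002
  solve Keq expr → x = 0.04754; check Q = 4.736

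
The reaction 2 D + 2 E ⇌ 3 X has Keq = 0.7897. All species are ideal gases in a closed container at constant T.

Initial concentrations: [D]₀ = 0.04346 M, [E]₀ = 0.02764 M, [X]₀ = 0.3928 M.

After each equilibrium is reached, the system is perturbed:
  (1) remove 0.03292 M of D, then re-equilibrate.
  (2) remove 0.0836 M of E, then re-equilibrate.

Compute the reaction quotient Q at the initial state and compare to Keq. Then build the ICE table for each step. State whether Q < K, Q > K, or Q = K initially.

Q₀ = 4.2001e+04 vs Keq = 0.7897 ⇒ Q>K, reverse
Step 1:
                   D          E          X
  Initial    0.04346    0.02764     0.3928
  Change      0.1815     0.1815    -0.2723
  Equil        0.225     0.2092     0.1205
  solve Keq expr → x = -0.09077; check Q = 0.7897
Then remove 0.03292 M of D.
Step 2:
                   D          E          X
  Initial     0.1921     0.2092     0.1205
  Change     0.00542    0.00542   -0.00813
  Equil       0.1975     0.2146     0.1124
  solve Keq expr → x = -0.00271; check Q = 0.7897
Then remove 0.0836 M of E.
Step 3:
                   D          E          X
  Initial     0.1975      0.131     0.1124
  Change     0.01436    0.01436   -0.02155
  Equil       0.2119     0.1454    0.09082
  solve Keq expr → x = -0.007182; check Q = 0.7897

Q₀ = 4.2001e+04; Q > K (proceeds reverse)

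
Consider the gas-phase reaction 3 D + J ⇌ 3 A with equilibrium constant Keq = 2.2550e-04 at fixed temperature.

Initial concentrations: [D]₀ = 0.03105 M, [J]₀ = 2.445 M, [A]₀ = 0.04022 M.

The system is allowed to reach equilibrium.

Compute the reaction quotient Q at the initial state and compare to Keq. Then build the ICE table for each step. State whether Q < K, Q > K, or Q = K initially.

Q₀ = 0.8889 vs Keq = 2.2550e-04 ⇒ Q>K, reverse
Step 1:
                   D          J          A
  Initial    0.03105      2.445    0.04022
  Change     0.03481     0.0116   -0.03481
  Equil      0.06586      2.457   0.005409
  solve Keq expr → x = -0.0116; check Q = 2.2550e-04

Q₀ = 0.8889; Q > K (proceeds reverse)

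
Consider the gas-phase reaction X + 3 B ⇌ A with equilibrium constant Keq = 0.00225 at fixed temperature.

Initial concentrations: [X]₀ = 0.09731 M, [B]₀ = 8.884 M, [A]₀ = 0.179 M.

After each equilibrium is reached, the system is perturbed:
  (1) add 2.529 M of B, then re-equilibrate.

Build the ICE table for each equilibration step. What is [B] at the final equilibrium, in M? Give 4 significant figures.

[B]_eq = 11.32 M

Q₀ = 0.002623 vs Keq = 0.00225 ⇒ Q>K, reverse
Step 1:
                    X           B           A
  I           0.09731       8.884       0.179
  C           0.00927     0.02781    -0.00927
  E            0.1066       8.912      0.1697
  solve Keq expr → x = -0.00927; check Q = 0.00225
Then add 2.529 M of B.
Step 2:
                    X           B           A
  I            0.1066       11.44      0.1697
  C          -0.04172     -0.1252     0.04172
  E           0.06486       11.32      0.2114
  solve Keq expr → x = 0.04172; check Q = 0.00225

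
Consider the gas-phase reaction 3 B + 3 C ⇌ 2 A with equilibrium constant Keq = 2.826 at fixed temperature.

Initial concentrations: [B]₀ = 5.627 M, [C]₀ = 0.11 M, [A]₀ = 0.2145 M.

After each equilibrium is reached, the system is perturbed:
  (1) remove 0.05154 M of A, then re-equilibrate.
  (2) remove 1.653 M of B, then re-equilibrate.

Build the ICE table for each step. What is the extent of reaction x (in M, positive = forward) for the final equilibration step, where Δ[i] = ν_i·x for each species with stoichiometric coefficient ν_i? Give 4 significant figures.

x = -0.005436 M

Q₀ = 0.194 vs Keq = 2.826 ⇒ Q<K, forward
Step 1:
                  B         C         A
  I           5.627      0.11    0.2145
  C        -0.05907  -0.05907   0.03938
  E           5.568   0.05093    0.2539
  solve Keq expr → x = 0.01969; check Q = 2.826
Then remove 0.05154 M of A.
Step 2:
                  B         C         A
  I           5.568   0.05093    0.2023
  C       -0.006478 -0.006478  0.004319
  E           5.561   0.04445    0.2067
  solve Keq expr → x = 0.002159; check Q = 2.826
Then remove 1.653 M of B.
Step 3:
                  B         C         A
  I           3.908   0.04445    0.2067
  C         0.01631   0.01631  -0.01087
  E           3.925   0.06076    0.1958
  solve Keq expr → x = -0.005436; check Q = 2.826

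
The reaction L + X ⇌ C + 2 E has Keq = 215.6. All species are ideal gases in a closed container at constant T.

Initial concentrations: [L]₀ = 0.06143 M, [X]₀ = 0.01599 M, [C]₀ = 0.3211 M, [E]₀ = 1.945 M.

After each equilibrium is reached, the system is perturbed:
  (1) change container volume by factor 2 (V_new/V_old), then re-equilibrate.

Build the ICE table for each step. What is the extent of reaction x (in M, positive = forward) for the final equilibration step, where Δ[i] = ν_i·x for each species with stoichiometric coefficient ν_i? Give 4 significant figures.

x = 0.008317 M

Q₀ = 1237 vs Keq = 215.6 ⇒ Q>K, reverse
Step 1:
                    L           X           C           E
  init        0.06143     0.01599      0.3211       1.945
  Δ           0.03354     0.03354    -0.03354    -0.06708
  eq          0.09497     0.04953      0.2876       1.878
  solve Keq expr → x = -0.03354; check Q = 215.6
Then change container volume by factor 2 (V_new/V_old).
Step 2:
                    L           X           C           E
  init        0.04748     0.02476      0.1438       0.939
  Δ         -0.008317   -0.008317    0.008317     0.01663
  eq          0.03917     0.01645      0.1521      0.9556
  solve Keq expr → x = 0.008317; check Q = 215.6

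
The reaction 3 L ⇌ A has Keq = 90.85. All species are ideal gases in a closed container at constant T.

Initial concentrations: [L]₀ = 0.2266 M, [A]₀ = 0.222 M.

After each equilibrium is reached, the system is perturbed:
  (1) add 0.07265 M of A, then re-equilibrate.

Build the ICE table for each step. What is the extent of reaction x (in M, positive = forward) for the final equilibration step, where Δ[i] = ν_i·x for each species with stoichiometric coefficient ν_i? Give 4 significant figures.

x = -0.003931 M

Q₀ = 19.08 vs Keq = 90.85 ⇒ Q<K, forward
Step 1:
                  L         A
  Initial    0.2266     0.222
  Change   -0.08632   0.02877
  Equil      0.1403    0.2508
  solve Keq expr → x = 0.02877; check Q = 90.85
Then add 0.07265 M of A.
Step 2:
                  L         A
  Initial    0.1403    0.3234
  Change    0.01179 -0.003931
  Equil      0.1521    0.3195
  solve Keq expr → x = -0.003931; check Q = 90.85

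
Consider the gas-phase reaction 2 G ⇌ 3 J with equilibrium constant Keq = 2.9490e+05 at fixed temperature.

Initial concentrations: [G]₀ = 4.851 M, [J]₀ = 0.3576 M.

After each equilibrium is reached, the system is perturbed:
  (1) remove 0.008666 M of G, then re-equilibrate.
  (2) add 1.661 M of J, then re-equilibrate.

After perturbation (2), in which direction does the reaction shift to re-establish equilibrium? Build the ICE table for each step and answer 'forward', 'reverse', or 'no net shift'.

Q₀ = 0.001943 vs Keq = 2.9490e+05 ⇒ Q<K, forward
Step 1:
                   G          J
  I            4.851     0.3576
  C           -4.813      7.219
  E           0.0384      7.576
  solve Keq expr → x = 2.406; check Q = 2.9490e+05
Then remove 0.008666 M of G.
Step 2:
                   G          J
  I          0.02974      7.576
  C         0.008568   -0.01285
  E          0.03831      7.564
  solve Keq expr → x = -0.004284; check Q = 2.9490e+05
Then add 1.661 M of J.
Step 3:
                   G          J
  I          0.03831      9.225
  C          0.01312   -0.01968
  E          0.05143      9.205
  solve Keq expr → x = -0.006561; check Q = 2.9490e+05

Direction: reverse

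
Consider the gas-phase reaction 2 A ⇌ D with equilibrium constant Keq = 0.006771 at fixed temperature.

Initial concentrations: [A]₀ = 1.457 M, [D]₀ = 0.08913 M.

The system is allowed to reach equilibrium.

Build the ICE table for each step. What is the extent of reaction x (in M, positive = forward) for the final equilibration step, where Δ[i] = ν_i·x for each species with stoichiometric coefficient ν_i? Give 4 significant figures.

Q₀ = 0.04199 vs Keq = 0.006771 ⇒ Q>K, reverse
Step 1:
                    A           D
  init          1.457     0.08913
  Δ            0.1436    -0.07178
  eq            1.601     0.01735
  solve Keq expr → x = -0.07178; check Q = 0.006771

x = -0.07178 M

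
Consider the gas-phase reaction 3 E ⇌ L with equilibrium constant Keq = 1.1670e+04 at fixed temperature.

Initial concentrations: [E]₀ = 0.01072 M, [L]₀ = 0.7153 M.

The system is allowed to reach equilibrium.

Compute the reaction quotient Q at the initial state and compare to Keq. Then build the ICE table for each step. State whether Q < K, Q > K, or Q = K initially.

Q₀ = 5.8064e+05; Q > K (proceeds reverse)

Q₀ = 5.8064e+05 vs Keq = 1.1670e+04 ⇒ Q>K, reverse
Step 1:
                   E          L
  Initial    0.01072     0.7153
  Change     0.02853  -0.009511
  Equil      0.03925     0.7058
  solve Keq expr → x = -0.009511; check Q = 1.1670e+04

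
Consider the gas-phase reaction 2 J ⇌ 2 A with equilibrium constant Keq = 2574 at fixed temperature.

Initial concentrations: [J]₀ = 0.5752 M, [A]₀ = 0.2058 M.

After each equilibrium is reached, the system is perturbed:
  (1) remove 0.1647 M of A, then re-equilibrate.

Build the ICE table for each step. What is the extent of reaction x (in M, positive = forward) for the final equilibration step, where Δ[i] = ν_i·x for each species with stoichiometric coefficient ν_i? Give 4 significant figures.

x = 0.001592 M

Q₀ = 0.128 vs Keq = 2574 ⇒ Q<K, forward
Step 1:
                    J           A
  init         0.5752      0.2058
  Δ           -0.5601      0.5601
  eq           0.0151      0.7659
  solve Keq expr → x = 0.2801; check Q = 2574
Then remove 0.1647 M of A.
Step 2:
                    J           A
  init         0.0151      0.6012
  Δ         -0.003184    0.003184
  eq          0.01191      0.6044
  solve Keq expr → x = 0.001592; check Q = 2574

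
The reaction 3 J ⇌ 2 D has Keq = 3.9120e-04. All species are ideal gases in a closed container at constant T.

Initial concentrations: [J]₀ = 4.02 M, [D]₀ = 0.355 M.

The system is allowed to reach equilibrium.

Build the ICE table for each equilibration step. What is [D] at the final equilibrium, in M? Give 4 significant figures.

[D]_eq = 0.1757 M

Q₀ = 0.00194 vs Keq = 3.9120e-04 ⇒ Q>K, reverse
Step 1:
                    J           D
  I              4.02       0.355
  C             0.269     -0.1793
  E             4.289      0.1757
  solve Keq expr → x = -0.08966; check Q = 3.9120e-04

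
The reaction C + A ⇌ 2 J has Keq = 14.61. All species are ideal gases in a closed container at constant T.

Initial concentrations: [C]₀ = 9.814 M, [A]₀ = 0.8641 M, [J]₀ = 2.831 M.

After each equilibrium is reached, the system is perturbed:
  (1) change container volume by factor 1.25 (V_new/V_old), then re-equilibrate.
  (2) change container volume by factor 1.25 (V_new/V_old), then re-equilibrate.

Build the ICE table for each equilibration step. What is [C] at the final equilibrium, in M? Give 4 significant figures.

[C]_eq = 5.816 M

Q₀ = 0.9451 vs Keq = 14.61 ⇒ Q<K, forward
Step 1:
                  C         A         J
  Initial     9.814    0.8641     2.831
  Change    -0.7259   -0.7259     1.452
  Equil       9.088    0.1382     4.283
  solve Keq expr → x = 0.7259; check Q = 14.61
Then change container volume by factor 1.25 (V_new/V_old).
Step 2:
                  C         A         J
  Initial      7.27    0.1105     3.426
  Change          0         0         0
  Equil        7.27    0.1105     3.426
  solve Keq expr → x = 0; check Q = 14.61
Then change container volume by factor 1.25 (V_new/V_old).
Step 3:
                  C         A         J
  Initial     5.816   0.08842     2.741
  Change          0         0         0
  Equil       5.816   0.08842     2.741
  solve Keq expr → x = 0; check Q = 14.61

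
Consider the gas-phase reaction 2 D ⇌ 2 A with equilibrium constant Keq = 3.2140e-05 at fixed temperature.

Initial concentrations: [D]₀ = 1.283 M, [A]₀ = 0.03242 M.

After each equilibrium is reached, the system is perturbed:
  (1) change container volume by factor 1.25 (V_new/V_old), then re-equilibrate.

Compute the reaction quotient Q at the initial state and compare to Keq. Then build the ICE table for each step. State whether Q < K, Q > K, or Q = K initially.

Q₀ = 6.3852e-04; Q > K (proceeds reverse)

Q₀ = 6.3852e-04 vs Keq = 3.2140e-05 ⇒ Q>K, reverse
Step 1:
                   D          A
  Initial      1.283    0.03242
  Change       0.025     -0.025
  Equil        1.308   0.007415
  solve Keq expr → x = -0.0125; check Q = 3.2140e-05
Then change container volume by factor 1.25 (V_new/V_old).
Step 2:
                   D          A
  Initial      1.046   0.005932
  Change           0          0
  Equil        1.046   0.005932
  solve Keq expr → x = 0; check Q = 3.2140e-05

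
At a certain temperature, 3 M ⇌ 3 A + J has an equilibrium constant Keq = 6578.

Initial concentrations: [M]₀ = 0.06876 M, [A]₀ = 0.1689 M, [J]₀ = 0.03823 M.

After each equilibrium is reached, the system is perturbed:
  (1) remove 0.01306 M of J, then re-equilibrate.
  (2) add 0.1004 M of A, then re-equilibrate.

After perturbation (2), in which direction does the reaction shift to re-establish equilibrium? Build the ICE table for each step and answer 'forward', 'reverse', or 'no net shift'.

Q₀ = 0.5666 vs Keq = 6578 ⇒ Q<K, forward
Step 1:
                    M           A           J
  init        0.06876      0.1689     0.03823
  Δ          -0.06391     0.06391      0.0213
  eq         0.004852      0.2328     0.05953
  solve Keq expr → x = 0.0213; check Q = 6578
Then remove 0.01306 M of J.
Step 2:
                    M           A           J
  init       0.004852      0.2328     0.04647
  Δ       -3.7328e-04  3.7328e-04  1.2443e-04
  eq         0.004478      0.2332      0.0466
  solve Keq expr → x = 1.2443e-04; check Q = 6578
Then add 0.1004 M of A.
Step 3:
                    M           A           J
  init       0.004478      0.3336      0.0466
  Δ          0.001864   -0.001864 -6.2133e-04
  eq         0.006342      0.3317     0.04598
  solve Keq expr → x = -6.2133e-04; check Q = 6578

Direction: reverse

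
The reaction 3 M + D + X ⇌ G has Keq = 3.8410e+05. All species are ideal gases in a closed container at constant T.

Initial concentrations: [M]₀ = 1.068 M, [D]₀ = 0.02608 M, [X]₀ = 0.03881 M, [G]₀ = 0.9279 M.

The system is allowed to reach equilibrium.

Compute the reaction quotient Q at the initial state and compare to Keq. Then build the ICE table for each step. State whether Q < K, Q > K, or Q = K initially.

Q₀ = 752.6 vs Keq = 3.8410e+05 ⇒ Q<K, forward
Step 1:
                    M           D           X           G
  Initial       1.068     0.02608     0.03881      0.9279
  Change     -0.07765    -0.02588    -0.02588     0.02588
  Equil        0.9904  1.9775e-04     0.01293      0.9538
  solve Keq expr → x = 0.02588; check Q = 3.8410e+05

Q₀ = 752.6; Q < K (proceeds forward)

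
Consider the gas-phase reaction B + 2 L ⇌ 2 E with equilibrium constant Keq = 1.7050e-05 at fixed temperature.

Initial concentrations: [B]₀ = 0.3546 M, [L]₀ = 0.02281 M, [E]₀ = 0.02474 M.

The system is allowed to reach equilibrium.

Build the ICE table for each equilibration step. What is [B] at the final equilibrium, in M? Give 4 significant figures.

Q₀ = 3.317 vs Keq = 1.7050e-05 ⇒ Q>K, reverse
Step 1:
                    B           L           E
  I            0.3546     0.02281     0.02474
  C           0.01231     0.02462    -0.02462
  E            0.3669     0.04743  1.1863e-04
  solve Keq expr → x = -0.01231; check Q = 1.7050e-05

[B]_eq = 0.3669 M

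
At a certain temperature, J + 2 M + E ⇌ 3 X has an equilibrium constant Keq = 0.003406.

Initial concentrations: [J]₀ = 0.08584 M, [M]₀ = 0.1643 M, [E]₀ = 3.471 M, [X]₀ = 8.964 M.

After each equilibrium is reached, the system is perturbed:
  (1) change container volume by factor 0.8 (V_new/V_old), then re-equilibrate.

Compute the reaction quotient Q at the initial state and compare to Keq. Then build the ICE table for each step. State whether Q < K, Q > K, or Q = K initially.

Q₀ = 8.9554e+04; Q > K (proceeds reverse)

Q₀ = 8.9554e+04 vs Keq = 0.003406 ⇒ Q>K, reverse
Step 1:
                   J          M          E          X
  I          0.08584     0.1643      3.471      8.964
  C            2.599      5.197      2.599     -7.796
  E            2.684      5.361       6.07      1.168
  solve Keq expr → x = -2.599; check Q = 0.003406
Then change container volume by factor 0.8 (V_new/V_old).
Step 2:
                   J          M          E          X
  I            3.355      6.702      7.587      1.461
  C         -0.03188   -0.06375   -0.03188    0.09563
  E            3.324      6.638      7.555      1.556
  solve Keq expr → x = 0.03188; check Q = 0.003406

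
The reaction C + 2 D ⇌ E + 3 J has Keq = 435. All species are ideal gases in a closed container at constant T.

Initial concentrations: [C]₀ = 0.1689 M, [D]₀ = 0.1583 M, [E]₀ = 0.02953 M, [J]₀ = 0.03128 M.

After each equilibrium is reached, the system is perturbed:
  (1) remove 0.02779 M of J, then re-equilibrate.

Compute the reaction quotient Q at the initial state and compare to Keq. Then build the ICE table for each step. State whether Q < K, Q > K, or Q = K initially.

Q₀ = 2.1354e-04 vs Keq = 435 ⇒ Q<K, forward
Step 1:
                  C         D         E         J
  init       0.1689    0.1583   0.02953   0.03128
  Δ         -0.0758   -0.1516    0.0758    0.2274
  eq         0.0931  0.006709    0.1053    0.2587
  solve Keq expr → x = 0.0758; check Q = 435
Then remove 0.02779 M of J.
Step 2:
                  C         D         E         J
  init       0.0931  0.006709    0.1053    0.2309
  Δ       -4.8496e-04 -9.6992e-04 4.8496e-04  0.001455
  eq        0.09262  0.005739    0.1058    0.2323
  solve Keq expr → x = 4.8496e-04; check Q = 435

Q₀ = 2.1354e-04; Q < K (proceeds forward)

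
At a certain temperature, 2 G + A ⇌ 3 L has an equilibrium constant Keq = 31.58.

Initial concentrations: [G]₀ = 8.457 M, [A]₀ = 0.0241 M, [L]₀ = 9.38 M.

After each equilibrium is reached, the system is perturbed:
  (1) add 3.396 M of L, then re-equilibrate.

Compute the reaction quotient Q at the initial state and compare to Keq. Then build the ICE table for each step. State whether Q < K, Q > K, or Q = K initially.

Q₀ = 478.8; Q > K (proceeds reverse)

Q₀ = 478.8 vs Keq = 31.58 ⇒ Q>K, reverse
Step 1:
                   G          A          L
  I            8.457     0.0241       9.38
  C           0.4704     0.2352    -0.7057
  E            8.927     0.2593      8.674
  solve Keq expr → x = -0.2352; check Q = 31.58
Then add 3.396 M of L.
Step 2:
                   G          A          L
  I            8.927     0.2593      12.07
  C           0.5093     0.2546    -0.7639
  E            9.437      0.514      11.31
  solve Keq expr → x = -0.2546; check Q = 31.58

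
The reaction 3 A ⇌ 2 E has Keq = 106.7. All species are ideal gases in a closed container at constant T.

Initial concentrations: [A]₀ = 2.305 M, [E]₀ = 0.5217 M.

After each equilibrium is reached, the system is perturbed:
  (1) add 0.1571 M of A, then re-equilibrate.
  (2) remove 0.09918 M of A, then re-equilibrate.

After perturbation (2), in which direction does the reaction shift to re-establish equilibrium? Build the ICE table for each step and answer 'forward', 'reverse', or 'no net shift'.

Direction: reverse

Q₀ = 0.02222 vs Keq = 106.7 ⇒ Q<K, forward
Step 1:
                    A           E
  Initial       2.305      0.5217
  Change       -1.988       1.325
  Equil        0.3174       1.847
  solve Keq expr → x = 0.6625; check Q = 106.7
Then add 0.1571 M of A.
Step 2:
                    A           E
  Initial      0.4745       1.847
  Change       -0.146     0.09736
  Equil        0.3284       1.944
  solve Keq expr → x = 0.04868; check Q = 106.7
Then remove 0.09918 M of A.
Step 3:
                    A           E
  Initial      0.2292       1.944
  Change      0.09222    -0.06148
  Equil        0.3215       1.883
  solve Keq expr → x = -0.03074; check Q = 106.7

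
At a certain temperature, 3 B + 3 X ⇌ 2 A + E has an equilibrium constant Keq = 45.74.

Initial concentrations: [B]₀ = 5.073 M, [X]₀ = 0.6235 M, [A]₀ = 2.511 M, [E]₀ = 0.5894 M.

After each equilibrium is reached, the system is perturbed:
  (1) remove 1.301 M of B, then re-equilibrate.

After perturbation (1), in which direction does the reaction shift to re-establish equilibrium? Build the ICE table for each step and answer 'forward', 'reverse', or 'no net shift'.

Direction: reverse

Q₀ = 0.1174 vs Keq = 45.74 ⇒ Q<K, forward
Step 1:
                  B         X         A         E
  init        5.073    0.6235     2.511    0.5894
  Δ          -0.511    -0.511    0.3407    0.1703
  eq          4.562    0.1125     2.852    0.7597
  solve Keq expr → x = 0.1703; check Q = 45.74
Then remove 1.301 M of B.
Step 2:
                  B         X         A         E
  init        3.261    0.1125     2.852    0.7597
  Δ         0.04099   0.04099  -0.02733  -0.01366
  eq          3.302    0.1535     2.824    0.7461
  solve Keq expr → x = -0.01366; check Q = 45.74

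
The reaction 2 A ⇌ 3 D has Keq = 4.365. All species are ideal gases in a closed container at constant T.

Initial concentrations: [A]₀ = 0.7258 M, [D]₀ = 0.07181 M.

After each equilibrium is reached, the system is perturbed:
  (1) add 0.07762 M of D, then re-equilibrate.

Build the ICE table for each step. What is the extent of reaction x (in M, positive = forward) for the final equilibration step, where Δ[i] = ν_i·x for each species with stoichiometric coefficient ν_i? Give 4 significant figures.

Q₀ = 7.0294e-04 vs Keq = 4.365 ⇒ Q<K, forward
Step 1:
                   A          D
  init        0.7258    0.07181
  Δ          -0.4328     0.6492
  eq           0.293      0.721
  solve Keq expr → x = 0.2164; check Q = 4.365
Then add 0.07762 M of D.
Step 2:
                   A          D
  init         0.293     0.7986
  Δ          0.02489   -0.03734
  eq          0.3179     0.7613
  solve Keq expr → x = -0.01245; check Q = 4.365

x = -0.01245 M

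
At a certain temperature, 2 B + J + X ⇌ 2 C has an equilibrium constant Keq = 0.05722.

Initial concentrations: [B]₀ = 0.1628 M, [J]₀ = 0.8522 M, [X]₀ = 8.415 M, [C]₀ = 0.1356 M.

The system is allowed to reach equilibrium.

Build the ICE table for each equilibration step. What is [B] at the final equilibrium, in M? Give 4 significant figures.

Q₀ = 0.09674 vs Keq = 0.05722 ⇒ Q>K, reverse
Step 1:
                    B           J           X           C
  I            0.1628      0.8522       8.415      0.1356
  C           0.01866     0.00933     0.00933    -0.01866
  E            0.1815      0.8615       8.424      0.1169
  solve Keq expr → x = -0.00933; check Q = 0.05722

[B]_eq = 0.1815 M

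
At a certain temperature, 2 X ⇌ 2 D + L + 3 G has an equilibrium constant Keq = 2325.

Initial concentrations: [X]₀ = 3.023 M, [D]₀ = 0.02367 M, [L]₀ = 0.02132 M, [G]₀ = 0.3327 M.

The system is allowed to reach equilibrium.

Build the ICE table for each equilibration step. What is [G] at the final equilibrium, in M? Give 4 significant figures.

Q₀ = 4.8136e-08 vs Keq = 2325 ⇒ Q<K, forward
Step 1:
                    X           D           L           G
  init          3.023     0.02367     0.02132      0.3327
  Δ            -2.523       2.523       1.262       3.785
  eq           0.4998       2.547       1.283       4.117
  solve Keq expr → x = 1.262; check Q = 2325

[G]_eq = 4.117 M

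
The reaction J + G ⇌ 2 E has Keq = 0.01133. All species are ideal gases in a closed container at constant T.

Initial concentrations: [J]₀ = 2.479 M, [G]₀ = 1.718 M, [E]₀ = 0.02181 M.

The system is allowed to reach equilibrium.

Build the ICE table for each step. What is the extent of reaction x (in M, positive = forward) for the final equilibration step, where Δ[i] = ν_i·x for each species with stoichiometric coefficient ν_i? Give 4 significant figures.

Q₀ = 1.1169e-04 vs Keq = 0.01133 ⇒ Q<K, forward
Step 1:
                   J          G          E
  init         2.479      1.718    0.02181
  Δ         -0.09385   -0.09385     0.1877
  eq           2.385      1.624     0.2095
  solve Keq expr → x = 0.09385; check Q = 0.01133

x = 0.09385 M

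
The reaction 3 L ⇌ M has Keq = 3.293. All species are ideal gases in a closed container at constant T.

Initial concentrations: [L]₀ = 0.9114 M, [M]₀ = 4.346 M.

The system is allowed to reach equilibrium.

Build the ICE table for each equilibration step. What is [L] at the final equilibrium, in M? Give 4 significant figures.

Q₀ = 5.741 vs Keq = 3.293 ⇒ Q>K, reverse
Step 1:
                    L           M
  Initial      0.9114       4.346
  Change       0.1804    -0.06014
  Equil         1.092       4.286
  solve Keq expr → x = -0.06014; check Q = 3.293

[L]_eq = 1.092 M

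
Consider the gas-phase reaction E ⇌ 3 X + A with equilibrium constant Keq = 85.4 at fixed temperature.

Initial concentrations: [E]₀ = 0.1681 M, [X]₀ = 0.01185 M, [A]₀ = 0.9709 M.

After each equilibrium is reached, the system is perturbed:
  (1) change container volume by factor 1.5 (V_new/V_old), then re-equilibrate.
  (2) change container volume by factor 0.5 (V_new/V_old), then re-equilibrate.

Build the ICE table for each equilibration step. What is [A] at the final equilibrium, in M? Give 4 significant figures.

[A]_eq = 1.513 M

Q₀ = 9.6109e-06 vs Keq = 85.4 ⇒ Q<K, forward
Step 1:
                    E           X           A
  init         0.1681     0.01185      0.9709
  Δ           -0.1663       0.499      0.1663
  eq         0.001775      0.5108       1.137
  solve Keq expr → x = 0.1663; check Q = 85.4
Then change container volume by factor 1.5 (V_new/V_old).
Step 2:
                    E           X           A
  init       0.001183      0.3405      0.7581
  Δ       -8.2464e-04    0.002474  8.2464e-04
  eq       3.5871e-04       0.343       0.759
  solve Keq expr → x = 8.2464e-04; check Q = 85.4
Then change container volume by factor 0.5 (V_new/V_old).
Step 3:
                    E           X           A
  init     7.1742e-04       0.686       1.518
  Δ          0.004661    -0.01398   -0.004661
  eq         0.005379      0.6721       1.513
  solve Keq expr → x = -0.004661; check Q = 85.4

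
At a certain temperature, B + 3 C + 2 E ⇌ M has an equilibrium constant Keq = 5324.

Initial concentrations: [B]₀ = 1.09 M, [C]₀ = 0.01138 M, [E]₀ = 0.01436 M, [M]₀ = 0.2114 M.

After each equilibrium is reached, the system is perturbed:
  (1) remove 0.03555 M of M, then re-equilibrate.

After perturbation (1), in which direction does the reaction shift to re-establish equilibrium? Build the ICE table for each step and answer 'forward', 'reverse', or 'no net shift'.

Direction: forward

Q₀ = 6.3818e+08 vs Keq = 5324 ⇒ Q>K, reverse
Step 1:
                   B          C          E          M
  I             1.09    0.01138    0.01436     0.2114
  C          0.04302     0.1291    0.08603   -0.04302
  E            1.133     0.1404     0.1004     0.1684
  solve Keq expr → x = -0.04302; check Q = 5324
Then remove 0.03555 M of M.
Step 2:
                   B          C          E          M
  I            1.133     0.1404     0.1004     0.1328
  C         -0.00207  -0.006209  -0.004139    0.00207
  E            1.131     0.1342    0.09626     0.1349
  solve Keq expr → x = 0.00207; check Q = 5324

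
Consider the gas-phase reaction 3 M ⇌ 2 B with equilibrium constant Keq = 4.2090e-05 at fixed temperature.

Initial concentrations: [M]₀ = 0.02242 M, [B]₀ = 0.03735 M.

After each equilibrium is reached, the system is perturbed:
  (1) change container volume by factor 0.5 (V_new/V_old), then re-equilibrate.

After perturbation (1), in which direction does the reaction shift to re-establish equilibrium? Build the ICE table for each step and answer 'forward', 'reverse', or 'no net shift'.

Q₀ = 123.8 vs Keq = 4.2090e-05 ⇒ Q>K, reverse
Step 1:
                  M         B
  I         0.02242   0.03735
  C         0.05581  -0.03721
  E         0.07823 1.4196e-04
  solve Keq expr → x = -0.0186; check Q = 4.2090e-05
Then change container volume by factor 0.5 (V_new/V_old).
Step 2:
                  M         B
  I          0.1565 2.8392e-04
  C       -1.7539e-04 1.1693e-04
  E          0.1563 4.0085e-04
  solve Keq expr → x = 5.8464e-05; check Q = 4.2090e-05

Direction: forward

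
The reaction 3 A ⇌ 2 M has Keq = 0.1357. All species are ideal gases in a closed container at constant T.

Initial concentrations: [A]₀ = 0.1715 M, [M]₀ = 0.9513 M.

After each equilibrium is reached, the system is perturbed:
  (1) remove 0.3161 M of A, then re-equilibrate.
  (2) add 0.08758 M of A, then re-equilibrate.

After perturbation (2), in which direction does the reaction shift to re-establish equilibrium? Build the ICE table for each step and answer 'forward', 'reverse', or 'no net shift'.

Direction: forward

Q₀ = 179.4 vs Keq = 0.1357 ⇒ Q>K, reverse
Step 1:
                   A          M
  Initial     0.1715     0.9513
  Change      0.8535     -0.569
  Equil        1.025     0.3823
  solve Keq expr → x = -0.2845; check Q = 0.1357
Then remove 0.3161 M of A.
Step 2:
                   A          M
  Initial     0.7089     0.3823
  Change      0.1407    -0.0938
  Equil       0.8496     0.2885
  solve Keq expr → x = -0.0469; check Q = 0.1357
Then add 0.08758 M of A.
Step 3:
                   A          M
  Initial     0.9372     0.2885
  Change    -0.03824    0.02549
  Equil        0.899      0.314
  solve Keq expr → x = 0.01275; check Q = 0.1357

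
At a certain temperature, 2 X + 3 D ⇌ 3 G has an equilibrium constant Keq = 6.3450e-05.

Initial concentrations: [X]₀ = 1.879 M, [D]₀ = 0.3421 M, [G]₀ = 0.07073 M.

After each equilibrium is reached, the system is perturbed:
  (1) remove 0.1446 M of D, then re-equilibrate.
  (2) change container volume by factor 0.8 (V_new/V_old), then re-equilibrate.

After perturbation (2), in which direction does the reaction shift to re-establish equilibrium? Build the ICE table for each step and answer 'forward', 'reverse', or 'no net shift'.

Direction: forward

Q₀ = 0.002503 vs Keq = 6.3450e-05 ⇒ Q>K, reverse
Step 1:
                   X          D          G
  Initial      1.879     0.3421    0.07073
  Change     0.03123    0.04685   -0.04685
  Equil         1.91     0.3889    0.02388
  solve Keq expr → x = -0.01562; check Q = 6.3450e-05
Then remove 0.1446 M of D.
Step 2:
                   X          D          G
  Initial       1.91     0.2443    0.02388
  Change    0.005558   0.008337  -0.008337
  Equil        1.916     0.2527    0.01555
  solve Keq expr → x = -0.002779; check Q = 6.3450e-05
Then change container volume by factor 0.8 (V_new/V_old).
Step 3:
                   X          D          G
  Initial      2.395     0.3159    0.01943
  Change   -0.001932  -0.002898   0.002898
  Equil        2.393      0.313    0.02233
  solve Keq expr → x = 9.6601e-04; check Q = 6.3450e-05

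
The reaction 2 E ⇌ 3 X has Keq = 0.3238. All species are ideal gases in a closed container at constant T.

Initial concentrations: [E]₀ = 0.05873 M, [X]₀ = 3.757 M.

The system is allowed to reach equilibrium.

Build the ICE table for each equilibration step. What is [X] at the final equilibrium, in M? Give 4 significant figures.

[X]_eq = 1.042 M

Q₀ = 1.5375e+04 vs Keq = 0.3238 ⇒ Q>K, reverse
Step 1:
                  E         X
  I         0.05873     3.757
  C            1.81    -2.715
  E           1.869     1.042
  solve Keq expr → x = -0.905; check Q = 0.3238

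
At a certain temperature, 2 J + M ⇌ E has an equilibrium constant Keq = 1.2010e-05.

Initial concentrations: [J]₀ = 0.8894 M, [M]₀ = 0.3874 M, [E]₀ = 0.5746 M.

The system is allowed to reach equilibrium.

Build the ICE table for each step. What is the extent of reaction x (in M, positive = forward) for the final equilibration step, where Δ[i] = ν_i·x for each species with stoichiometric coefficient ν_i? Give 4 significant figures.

Q₀ = 1.875 vs Keq = 1.2010e-05 ⇒ Q>K, reverse
Step 1:
                   J          M          E
  init        0.8894     0.3874     0.5746
  Δ            1.149     0.5746    -0.5746
  eq           2.039      0.962 4.8009e-05
  solve Keq expr → x = -0.5746; check Q = 1.2010e-05

x = -0.5746 M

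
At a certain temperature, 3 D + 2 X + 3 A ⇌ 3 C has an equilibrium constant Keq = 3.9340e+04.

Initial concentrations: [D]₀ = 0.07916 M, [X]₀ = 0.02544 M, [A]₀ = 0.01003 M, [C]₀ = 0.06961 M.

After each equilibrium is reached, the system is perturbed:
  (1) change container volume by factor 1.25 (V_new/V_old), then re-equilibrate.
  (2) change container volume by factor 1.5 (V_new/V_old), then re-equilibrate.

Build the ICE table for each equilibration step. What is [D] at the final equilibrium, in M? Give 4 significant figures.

[D]_eq = 0.07094 M

Q₀ = 1.0413e+09 vs Keq = 3.9340e+04 ⇒ Q>K, reverse
Step 1:
                    D           X           A           C
  init        0.07916     0.02544     0.01003     0.06961
  Δ           0.04065      0.0271     0.04065    -0.04065
  eq           0.1198     0.05254     0.05068     0.02896
  solve Keq expr → x = -0.01355; check Q = 3.9340e+04
Then change container volume by factor 1.25 (V_new/V_old).
Step 2:
                    D           X           A           C
  init        0.09584     0.04203     0.04054     0.02317
  Δ          0.004068    0.002712    0.004068   -0.004068
  eq          0.09991     0.04474     0.04461      0.0191
  solve Keq expr → x = -0.001356; check Q = 3.9340e+04
Then change container volume by factor 1.5 (V_new/V_old).
Step 3:
                    D           X           A           C
  init        0.06661     0.02983     0.02974     0.01274
  Δ          0.004329    0.002886    0.004329   -0.004329
  eq          0.07094     0.03271     0.03407    0.008407
  solve Keq expr → x = -0.001443; check Q = 3.9340e+04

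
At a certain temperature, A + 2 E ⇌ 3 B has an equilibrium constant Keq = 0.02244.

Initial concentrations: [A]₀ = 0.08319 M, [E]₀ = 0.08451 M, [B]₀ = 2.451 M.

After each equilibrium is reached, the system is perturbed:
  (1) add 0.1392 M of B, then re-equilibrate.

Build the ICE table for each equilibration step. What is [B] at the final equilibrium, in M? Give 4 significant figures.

[B]_eq = 0.3581 M

Q₀ = 2.4782e+04 vs Keq = 0.02244 ⇒ Q>K, reverse
Step 1:
                  A         E         B
  Initial   0.08319   0.08451     2.451
  Change     0.7037     1.407    -2.111
  Equil      0.7869     1.492      0.34
  solve Keq expr → x = -0.7037; check Q = 0.02244
Then add 0.1392 M of B.
Step 2:
                  A         E         B
  Initial    0.7869     1.492    0.4792
  Change    0.04037   0.08075   -0.1211
  Equil      0.8272     1.573    0.3581
  solve Keq expr → x = -0.04037; check Q = 0.02244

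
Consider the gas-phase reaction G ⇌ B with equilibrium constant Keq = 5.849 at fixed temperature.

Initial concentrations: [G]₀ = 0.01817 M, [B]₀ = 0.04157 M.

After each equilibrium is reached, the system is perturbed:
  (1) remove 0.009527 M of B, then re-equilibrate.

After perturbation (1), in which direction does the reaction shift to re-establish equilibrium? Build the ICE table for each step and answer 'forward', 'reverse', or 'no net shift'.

Q₀ = 2.288 vs Keq = 5.849 ⇒ Q<K, forward
Step 1:
                    G           B
  I           0.01817     0.04157
  C         -0.009448    0.009448
  E          0.008722     0.05102
  solve Keq expr → x = 0.009448; check Q = 5.849
Then remove 0.009527 M of B.
Step 2:
                    G           B
  I          0.008722     0.04149
  C         -0.001391    0.001391
  E          0.007331     0.04288
  solve Keq expr → x = 0.001391; check Q = 5.849

Direction: forward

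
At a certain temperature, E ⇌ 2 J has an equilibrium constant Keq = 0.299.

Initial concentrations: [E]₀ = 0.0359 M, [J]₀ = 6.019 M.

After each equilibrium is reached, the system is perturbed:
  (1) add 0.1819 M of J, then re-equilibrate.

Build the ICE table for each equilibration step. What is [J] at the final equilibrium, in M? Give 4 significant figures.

[J]_eq = 0.8965 M

Q₀ = 1009 vs Keq = 0.299 ⇒ Q>K, reverse
Step 1:
                    E           J
  Initial      0.0359       6.019
  Change        2.568      -5.137
  Equil         2.604      0.8824
  solve Keq expr → x = -2.568; check Q = 0.299
Then add 0.1819 M of J.
Step 2:
                    E           J
  Initial       2.604       1.064
  Change       0.0839     -0.1678
  Equil         2.688      0.8965
  solve Keq expr → x = -0.0839; check Q = 0.299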